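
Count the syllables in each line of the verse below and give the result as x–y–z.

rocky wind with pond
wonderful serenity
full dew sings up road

5–7–5

Line 1: rocky (2), wind (1), with (1), pond (1) → 5
Line 2: wonderful (3), serenity (4) → 7
Line 3: full (1), dew (1), sings (1), up (1), road (1) → 5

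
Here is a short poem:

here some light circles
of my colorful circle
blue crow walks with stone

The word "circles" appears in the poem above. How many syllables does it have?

2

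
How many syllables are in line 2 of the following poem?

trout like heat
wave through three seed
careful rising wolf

Line 2: wave (1), through (1), three (1), seed (1) → 4

4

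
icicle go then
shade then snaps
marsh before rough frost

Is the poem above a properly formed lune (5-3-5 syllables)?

Yes

Line 1: icicle (3), go (1), then (1) → 5 ✓
Line 2: shade (1), then (1), snaps (1) → 3 ✓
Line 3: marsh (1), before (2), rough (1), frost (1) → 5 ✓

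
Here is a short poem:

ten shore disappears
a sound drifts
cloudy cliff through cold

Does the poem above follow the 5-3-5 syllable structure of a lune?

Yes

Line 1: ten(1) + shore(1) + disappears(3) = 5 ✓
Line 2: a(1) + sound(1) + drifts(1) = 3 ✓
Line 3: cloudy(2) + cliff(1) + through(1) + cold(1) = 5 ✓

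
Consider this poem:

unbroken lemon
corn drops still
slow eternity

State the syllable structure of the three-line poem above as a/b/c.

Line 1: unbroken (3), lemon (2) → 5
Line 2: corn (1), drops (1), still (1) → 3
Line 3: slow (1), eternity (4) → 5

5/3/5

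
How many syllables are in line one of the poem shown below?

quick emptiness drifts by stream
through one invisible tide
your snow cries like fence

7

Line one: "quick emptiness drifts by stream": 1+3+1+1+1 = 7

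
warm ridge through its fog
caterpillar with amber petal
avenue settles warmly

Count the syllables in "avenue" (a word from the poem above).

3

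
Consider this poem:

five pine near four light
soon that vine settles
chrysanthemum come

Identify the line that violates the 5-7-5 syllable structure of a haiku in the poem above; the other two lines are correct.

Line 2

Line 1: five(1) + pine(1) + near(1) + four(1) + light(1) = 5 ✓
Line 2: soon(1) + that(1) + vine(1) + settles(2) = 5 (expected 7)
Line 3: chrysanthemum(4) + come(1) = 5 ✓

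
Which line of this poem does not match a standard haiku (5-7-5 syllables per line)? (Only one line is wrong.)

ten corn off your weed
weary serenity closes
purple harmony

Line 2

Line 1: ten(1) + corn(1) + off(1) + your(1) + weed(1) = 5 ✓
Line 2: weary(2) + serenity(4) + closes(2) = 8 (expected 7)
Line 3: purple(2) + harmony(3) = 5 ✓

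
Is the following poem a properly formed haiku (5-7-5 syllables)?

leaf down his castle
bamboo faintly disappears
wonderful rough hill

Line 1: leaf (1), down (1), his (1), castle (2) → 5 ✓
Line 2: bamboo (2), faintly (2), disappears (3) → 7 ✓
Line 3: wonderful (3), rough (1), hill (1) → 5 ✓

Yes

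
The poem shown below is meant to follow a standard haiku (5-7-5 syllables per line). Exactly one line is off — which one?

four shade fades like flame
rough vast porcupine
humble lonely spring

Line 1: four (1), shade (1), fades (1), like (1), flame (1) → 5 ✓
Line 2: rough (1), vast (1), porcupine (3) → 5 (expected 7)
Line 3: humble (2), lonely (2), spring (1) → 5 ✓

The second line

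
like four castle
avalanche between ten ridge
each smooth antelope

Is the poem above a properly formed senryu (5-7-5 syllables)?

No

Line 1: like (1), four (1), castle (2) → 4 (expected 5)
Line 2: avalanche (3), between (2), ten (1), ridge (1) → 7 ✓
Line 3: each (1), smooth (1), antelope (3) → 5 ✓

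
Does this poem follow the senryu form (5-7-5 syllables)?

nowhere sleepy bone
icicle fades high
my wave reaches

Line 1: "nowhere sleepy bone": 2+2+1 = 5 ✓
Line 2: "icicle fades high": 3+1+1 = 5 (expected 7)
Line 3: "my wave reaches": 1+1+2 = 4 (expected 5)

No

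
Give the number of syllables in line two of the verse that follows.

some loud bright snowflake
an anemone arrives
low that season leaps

Line two: an (1), anemone (4), arrives (2) → 7

7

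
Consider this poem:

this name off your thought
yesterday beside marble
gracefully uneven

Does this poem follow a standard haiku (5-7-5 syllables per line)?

Line 1: this(1) + name(1) + off(1) + your(1) + thought(1) = 5 ✓
Line 2: yesterday(3) + beside(2) + marble(2) = 7 ✓
Line 3: gracefully(3) + uneven(3) = 6 (expected 5)

No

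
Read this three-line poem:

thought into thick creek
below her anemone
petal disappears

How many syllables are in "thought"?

1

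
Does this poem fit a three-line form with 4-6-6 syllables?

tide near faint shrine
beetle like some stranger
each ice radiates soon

Yes

Line 1: tide (1), near (1), faint (1), shrine (1) → 4 ✓
Line 2: beetle (2), like (1), some (1), stranger (2) → 6 ✓
Line 3: each (1), ice (1), radiates (3), soon (1) → 6 ✓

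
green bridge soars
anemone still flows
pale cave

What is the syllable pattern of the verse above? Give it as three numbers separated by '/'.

Line 1: green (1), bridge (1), soars (1) → 3
Line 2: anemone (4), still (1), flows (1) → 6
Line 3: pale (1), cave (1) → 2

3/6/2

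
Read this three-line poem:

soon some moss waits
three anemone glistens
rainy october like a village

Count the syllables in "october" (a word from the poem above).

"october" has 3 syllables.

3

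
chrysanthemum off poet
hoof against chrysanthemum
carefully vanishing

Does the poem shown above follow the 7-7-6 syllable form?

Yes

Line 1: "chrysanthemum off poet": 4+1+2 = 7 ✓
Line 2: "hoof against chrysanthemum": 1+2+4 = 7 ✓
Line 3: "carefully vanishing": 3+3 = 6 ✓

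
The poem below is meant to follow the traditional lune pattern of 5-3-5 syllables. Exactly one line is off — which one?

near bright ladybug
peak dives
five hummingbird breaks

Line 1: near (1), bright (1), ladybug (3) → 5 ✓
Line 2: peak (1), dives (1) → 2 (expected 3)
Line 3: five (1), hummingbird (3), breaks (1) → 5 ✓

Line 2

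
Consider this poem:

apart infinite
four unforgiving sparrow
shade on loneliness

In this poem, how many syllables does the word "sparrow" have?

2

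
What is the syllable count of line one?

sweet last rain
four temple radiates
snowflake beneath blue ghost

3

Line one: sweet (1), last (1), rain (1) → 3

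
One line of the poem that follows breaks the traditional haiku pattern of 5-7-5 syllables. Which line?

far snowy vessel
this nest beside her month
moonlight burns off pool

Line 2

Line 1: "far snowy vessel": 1+2+2 = 5 ✓
Line 2: "this nest beside her month": 1+1+2+1+1 = 6 (expected 7)
Line 3: "moonlight burns off pool": 2+1+1+1 = 5 ✓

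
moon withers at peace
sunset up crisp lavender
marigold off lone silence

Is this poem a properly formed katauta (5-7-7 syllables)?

Yes

Line 1: moon(1) + withers(2) + at(1) + peace(1) = 5 ✓
Line 2: sunset(2) + up(1) + crisp(1) + lavender(3) = 7 ✓
Line 3: marigold(3) + off(1) + lone(1) + silence(2) = 7 ✓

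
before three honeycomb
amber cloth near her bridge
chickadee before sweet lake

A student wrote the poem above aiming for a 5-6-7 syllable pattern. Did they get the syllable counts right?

Line 1: before (2), three (1), honeycomb (3) → 6 (expected 5)
Line 2: amber (2), cloth (1), near (1), her (1), bridge (1) → 6 ✓
Line 3: chickadee (3), before (2), sweet (1), lake (1) → 7 ✓

No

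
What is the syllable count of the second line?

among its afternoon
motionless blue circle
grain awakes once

The second line: motionless(3) + blue(1) + circle(2) = 6

6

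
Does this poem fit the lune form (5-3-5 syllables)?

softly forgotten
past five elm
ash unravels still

Line 1: softly(2) + forgotten(3) = 5 ✓
Line 2: past(1) + five(1) + elm(1) = 3 ✓
Line 3: ash(1) + unravels(3) + still(1) = 5 ✓

Yes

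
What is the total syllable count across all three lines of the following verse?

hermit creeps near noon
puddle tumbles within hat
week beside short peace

17

Line 1: hermit(2) + creeps(1) + near(1) + noon(1) = 5
Line 2: puddle(2) + tumbles(2) + within(2) + hat(1) = 7
Line 3: week(1) + beside(2) + short(1) + peace(1) = 5
Total: 5 + 7 + 5 = 17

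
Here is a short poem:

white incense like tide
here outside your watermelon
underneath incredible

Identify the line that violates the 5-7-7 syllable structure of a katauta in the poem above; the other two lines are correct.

Line 1: "white incense like tide": 1+2+1+1 = 5 ✓
Line 2: "here outside your watermelon": 1+2+1+4 = 8 (expected 7)
Line 3: "underneath incredible": 3+4 = 7 ✓

The second line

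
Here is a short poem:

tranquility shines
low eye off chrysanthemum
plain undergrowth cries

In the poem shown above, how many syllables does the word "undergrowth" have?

3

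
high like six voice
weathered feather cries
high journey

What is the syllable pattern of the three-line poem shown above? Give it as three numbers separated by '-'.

Line 1: "high like six voice": 1+1+1+1 = 4
Line 2: "weathered feather cries": 2+2+1 = 5
Line 3: "high journey": 1+2 = 3

4-5-3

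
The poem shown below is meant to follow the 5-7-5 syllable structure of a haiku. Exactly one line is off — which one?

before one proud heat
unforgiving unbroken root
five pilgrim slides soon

Line 2

Line 1: "before one proud heat": 2+1+1+1 = 5 ✓
Line 2: "unforgiving unbroken root": 4+3+1 = 8 (expected 7)
Line 3: "five pilgrim slides soon": 1+2+1+1 = 5 ✓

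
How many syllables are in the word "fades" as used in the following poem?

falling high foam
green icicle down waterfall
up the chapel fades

1

"fades" has 1 syllable.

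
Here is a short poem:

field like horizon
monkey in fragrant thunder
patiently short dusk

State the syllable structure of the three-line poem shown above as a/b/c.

Line 1: field(1) + like(1) + horizon(3) = 5
Line 2: monkey(2) + in(1) + fragrant(2) + thunder(2) = 7
Line 3: patiently(3) + short(1) + dusk(1) = 5

5/7/5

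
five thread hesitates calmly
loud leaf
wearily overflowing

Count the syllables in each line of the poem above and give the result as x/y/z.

7/2/7

Line 1: five (1), thread (1), hesitates (3), calmly (2) → 7
Line 2: loud (1), leaf (1) → 2
Line 3: wearily (3), overflowing (4) → 7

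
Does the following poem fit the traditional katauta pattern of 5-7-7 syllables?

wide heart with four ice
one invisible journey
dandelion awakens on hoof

Line 1: wide(1) + heart(1) + with(1) + four(1) + ice(1) = 5 ✓
Line 2: one(1) + invisible(4) + journey(2) = 7 ✓
Line 3: dandelion(4) + awakens(3) + on(1) + hoof(1) = 9 (expected 7)

No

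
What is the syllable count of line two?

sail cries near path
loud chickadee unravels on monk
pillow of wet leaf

9

Line two: loud(1) + chickadee(3) + unravels(3) + on(1) + monk(1) = 9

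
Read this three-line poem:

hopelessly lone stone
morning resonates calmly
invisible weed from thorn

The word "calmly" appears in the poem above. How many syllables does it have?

2

"calmly" has 2 syllables.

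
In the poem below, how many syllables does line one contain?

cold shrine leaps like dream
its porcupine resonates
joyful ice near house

5

Line one: cold(1) + shrine(1) + leaps(1) + like(1) + dream(1) = 5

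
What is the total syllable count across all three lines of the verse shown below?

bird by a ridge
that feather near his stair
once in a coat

14

Line 1: bird(1) + by(1) + a(1) + ridge(1) = 4
Line 2: that(1) + feather(2) + near(1) + his(1) + stair(1) = 6
Line 3: once(1) + in(1) + a(1) + coat(1) = 4
Total: 4 + 6 + 4 = 14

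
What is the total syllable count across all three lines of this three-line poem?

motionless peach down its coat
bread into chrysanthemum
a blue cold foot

Line 1: "motionless peach down its coat": 3+1+1+1+1 = 7
Line 2: "bread into chrysanthemum": 1+2+4 = 7
Line 3: "a blue cold foot": 1+1+1+1 = 4
Total: 7 + 7 + 4 = 18

18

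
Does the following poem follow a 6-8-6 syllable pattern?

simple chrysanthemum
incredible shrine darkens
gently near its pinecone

Line 1: simple (2), chrysanthemum (4) → 6 ✓
Line 2: incredible (4), shrine (1), darkens (2) → 7 (expected 8)
Line 3: gently (2), near (1), its (1), pinecone (2) → 6 ✓

No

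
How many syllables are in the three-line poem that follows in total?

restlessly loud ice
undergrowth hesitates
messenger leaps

Line 1: restlessly(3) + loud(1) + ice(1) = 5
Line 2: undergrowth(3) + hesitates(3) = 6
Line 3: messenger(3) + leaps(1) = 4
Total: 5 + 6 + 4 = 15

15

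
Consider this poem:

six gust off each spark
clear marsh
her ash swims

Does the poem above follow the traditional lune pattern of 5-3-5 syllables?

No

Line 1: six (1), gust (1), off (1), each (1), spark (1) → 5 ✓
Line 2: clear (1), marsh (1) → 2 (expected 3)
Line 3: her (1), ash (1), swims (1) → 3 (expected 5)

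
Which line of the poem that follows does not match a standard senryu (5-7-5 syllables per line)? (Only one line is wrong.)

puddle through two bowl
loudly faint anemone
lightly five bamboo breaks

The third line

Line 1: puddle (2), through (1), two (1), bowl (1) → 5 ✓
Line 2: loudly (2), faint (1), anemone (4) → 7 ✓
Line 3: lightly (2), five (1), bamboo (2), breaks (1) → 6 (expected 5)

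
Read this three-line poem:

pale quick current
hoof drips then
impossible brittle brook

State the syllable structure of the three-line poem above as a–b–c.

4–3–7

Line 1: "pale quick current": 1+1+2 = 4
Line 2: "hoof drips then": 1+1+1 = 3
Line 3: "impossible brittle brook": 4+2+1 = 7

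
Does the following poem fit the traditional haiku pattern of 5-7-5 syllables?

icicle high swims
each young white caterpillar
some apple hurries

Line 1: "icicle high swims": 3+1+1 = 5 ✓
Line 2: "each young white caterpillar": 1+1+1+4 = 7 ✓
Line 3: "some apple hurries": 1+2+2 = 5 ✓

Yes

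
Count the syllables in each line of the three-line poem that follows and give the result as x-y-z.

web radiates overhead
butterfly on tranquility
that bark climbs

7-8-3

Line 1: "web radiates overhead": 1+3+3 = 7
Line 2: "butterfly on tranquility": 3+1+4 = 8
Line 3: "that bark climbs": 1+1+1 = 3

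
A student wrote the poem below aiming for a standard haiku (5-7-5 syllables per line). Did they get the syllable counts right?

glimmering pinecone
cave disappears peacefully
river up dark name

Line 1: glimmering(3) + pinecone(2) = 5 ✓
Line 2: cave(1) + disappears(3) + peacefully(3) = 7 ✓
Line 3: river(2) + up(1) + dark(1) + name(1) = 5 ✓

Yes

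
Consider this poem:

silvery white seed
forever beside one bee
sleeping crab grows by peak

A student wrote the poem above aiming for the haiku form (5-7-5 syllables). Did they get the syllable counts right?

Line 1: silvery (3), white (1), seed (1) → 5 ✓
Line 2: forever (3), beside (2), one (1), bee (1) → 7 ✓
Line 3: sleeping (2), crab (1), grows (1), by (1), peak (1) → 6 (expected 5)

No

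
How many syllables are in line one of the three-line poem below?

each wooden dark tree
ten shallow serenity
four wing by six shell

5

Line one: each(1) + wooden(2) + dark(1) + tree(1) = 5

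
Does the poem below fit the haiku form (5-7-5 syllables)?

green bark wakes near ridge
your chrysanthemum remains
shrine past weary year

Line 1: green(1) + bark(1) + wakes(1) + near(1) + ridge(1) = 5 ✓
Line 2: your(1) + chrysanthemum(4) + remains(2) = 7 ✓
Line 3: shrine(1) + past(1) + weary(2) + year(1) = 5 ✓

Yes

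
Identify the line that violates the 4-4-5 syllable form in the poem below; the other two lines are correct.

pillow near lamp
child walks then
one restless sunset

Line 1: pillow (2), near (1), lamp (1) → 4 ✓
Line 2: child (1), walks (1), then (1) → 3 (expected 4)
Line 3: one (1), restless (2), sunset (2) → 5 ✓

The second line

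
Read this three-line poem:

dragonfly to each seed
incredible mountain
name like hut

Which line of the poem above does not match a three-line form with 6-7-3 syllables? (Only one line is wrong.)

Line 1: "dragonfly to each seed": 3+1+1+1 = 6 ✓
Line 2: "incredible mountain": 4+2 = 6 (expected 7)
Line 3: "name like hut": 1+1+1 = 3 ✓

The second line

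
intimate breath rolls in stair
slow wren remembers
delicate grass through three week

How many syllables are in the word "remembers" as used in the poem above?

3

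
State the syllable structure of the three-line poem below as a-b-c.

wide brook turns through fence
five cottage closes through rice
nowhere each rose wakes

Line 1: wide(1) + brook(1) + turns(1) + through(1) + fence(1) = 5
Line 2: five(1) + cottage(2) + closes(2) + through(1) + rice(1) = 7
Line 3: nowhere(2) + each(1) + rose(1) + wakes(1) = 5

5-7-5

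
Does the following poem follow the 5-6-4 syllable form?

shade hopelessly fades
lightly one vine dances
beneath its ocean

Line 1: shade(1) + hopelessly(3) + fades(1) = 5 ✓
Line 2: lightly(2) + one(1) + vine(1) + dances(2) = 6 ✓
Line 3: beneath(2) + its(1) + ocean(2) = 5 (expected 4)

No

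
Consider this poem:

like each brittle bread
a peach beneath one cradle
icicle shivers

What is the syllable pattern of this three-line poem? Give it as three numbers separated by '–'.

5–7–5

Line 1: like(1) + each(1) + brittle(2) + bread(1) = 5
Line 2: a(1) + peach(1) + beneath(2) + one(1) + cradle(2) = 7
Line 3: icicle(3) + shivers(2) = 5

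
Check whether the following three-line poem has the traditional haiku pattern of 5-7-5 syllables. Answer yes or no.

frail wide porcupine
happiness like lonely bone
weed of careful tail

Line 1: "frail wide porcupine": 1+1+3 = 5 ✓
Line 2: "happiness like lonely bone": 3+1+2+1 = 7 ✓
Line 3: "weed of careful tail": 1+1+2+1 = 5 ✓

Yes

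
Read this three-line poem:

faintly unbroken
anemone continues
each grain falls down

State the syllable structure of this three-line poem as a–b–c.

Line 1: "faintly unbroken": 2+3 = 5
Line 2: "anemone continues": 4+3 = 7
Line 3: "each grain falls down": 1+1+1+1 = 4

5–7–4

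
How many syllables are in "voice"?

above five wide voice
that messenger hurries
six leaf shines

"voice" has 1 syllable.

1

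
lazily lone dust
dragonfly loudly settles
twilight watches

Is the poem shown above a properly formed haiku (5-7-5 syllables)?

No

Line 1: "lazily lone dust": 3+1+1 = 5 ✓
Line 2: "dragonfly loudly settles": 3+2+2 = 7 ✓
Line 3: "twilight watches": 2+2 = 4 (expected 5)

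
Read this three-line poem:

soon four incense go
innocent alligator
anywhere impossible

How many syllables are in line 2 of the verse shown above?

7

Line 2: innocent (3), alligator (4) → 7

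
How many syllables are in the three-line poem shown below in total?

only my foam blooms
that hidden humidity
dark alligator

Line 1: only(2) + my(1) + foam(1) + blooms(1) = 5
Line 2: that(1) + hidden(2) + humidity(4) = 7
Line 3: dark(1) + alligator(4) = 5
Total: 5 + 7 + 5 = 17

17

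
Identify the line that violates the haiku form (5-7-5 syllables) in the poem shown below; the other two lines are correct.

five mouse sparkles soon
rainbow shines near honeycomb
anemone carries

Line 3

Line 1: "five mouse sparkles soon": 1+1+2+1 = 5 ✓
Line 2: "rainbow shines near honeycomb": 2+1+1+3 = 7 ✓
Line 3: "anemone carries": 4+2 = 6 (expected 5)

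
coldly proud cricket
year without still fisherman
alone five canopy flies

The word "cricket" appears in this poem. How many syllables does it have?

2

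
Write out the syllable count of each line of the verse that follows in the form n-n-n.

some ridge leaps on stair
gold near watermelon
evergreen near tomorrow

Line 1: some (1), ridge (1), leaps (1), on (1), stair (1) → 5
Line 2: gold (1), near (1), watermelon (4) → 6
Line 3: evergreen (3), near (1), tomorrow (3) → 7

5-6-7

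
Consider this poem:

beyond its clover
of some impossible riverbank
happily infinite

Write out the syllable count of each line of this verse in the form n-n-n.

5-9-6

Line 1: beyond (2), its (1), clover (2) → 5
Line 2: of (1), some (1), impossible (4), riverbank (3) → 9
Line 3: happily (3), infinite (3) → 6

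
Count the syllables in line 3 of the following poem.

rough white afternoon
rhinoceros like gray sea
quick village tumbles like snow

7

Line 3: "quick village tumbles like snow": 1+2+2+1+1 = 7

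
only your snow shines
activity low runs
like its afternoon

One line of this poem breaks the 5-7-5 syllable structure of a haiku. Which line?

The second line

Line 1: "only your snow shines": 2+1+1+1 = 5 ✓
Line 2: "activity low runs": 4+1+1 = 6 (expected 7)
Line 3: "like its afternoon": 1+1+3 = 5 ✓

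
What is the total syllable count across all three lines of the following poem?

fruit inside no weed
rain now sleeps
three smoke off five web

13

Line 1: "fruit inside no weed": 1+2+1+1 = 5
Line 2: "rain now sleeps": 1+1+1 = 3
Line 3: "three smoke off five web": 1+1+1+1+1 = 5
Total: 5 + 3 + 5 = 13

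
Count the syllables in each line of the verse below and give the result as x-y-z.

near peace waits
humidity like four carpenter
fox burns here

3-9-3

Line 1: "near peace waits": 1+1+1 = 3
Line 2: "humidity like four carpenter": 4+1+1+3 = 9
Line 3: "fox burns here": 1+1+1 = 3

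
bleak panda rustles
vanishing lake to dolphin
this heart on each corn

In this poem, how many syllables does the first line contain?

The first line: "bleak panda rustles": 1+2+2 = 5

5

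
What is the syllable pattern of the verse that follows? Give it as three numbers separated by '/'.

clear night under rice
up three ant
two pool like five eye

Line 1: clear(1) + night(1) + under(2) + rice(1) = 5
Line 2: up(1) + three(1) + ant(1) = 3
Line 3: two(1) + pool(1) + like(1) + five(1) + eye(1) = 5

5/3/5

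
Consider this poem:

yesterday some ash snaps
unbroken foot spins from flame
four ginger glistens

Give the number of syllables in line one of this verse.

6

Line one: "yesterday some ash snaps": 3+1+1+1 = 6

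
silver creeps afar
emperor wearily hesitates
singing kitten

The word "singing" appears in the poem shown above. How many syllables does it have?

2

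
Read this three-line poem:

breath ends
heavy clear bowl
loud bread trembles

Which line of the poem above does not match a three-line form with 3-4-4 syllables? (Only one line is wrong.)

Line 1: breath (1), ends (1) → 2 (expected 3)
Line 2: heavy (2), clear (1), bowl (1) → 4 ✓
Line 3: loud (1), bread (1), trembles (2) → 4 ✓

The first line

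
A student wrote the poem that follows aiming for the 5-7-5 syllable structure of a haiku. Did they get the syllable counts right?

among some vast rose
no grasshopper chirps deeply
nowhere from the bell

Line 1: among(2) + some(1) + vast(1) + rose(1) = 5 ✓
Line 2: no(1) + grasshopper(3) + chirps(1) + deeply(2) = 7 ✓
Line 3: nowhere(2) + from(1) + the(1) + bell(1) = 5 ✓

Yes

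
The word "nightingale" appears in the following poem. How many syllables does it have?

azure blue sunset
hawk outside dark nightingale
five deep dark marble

3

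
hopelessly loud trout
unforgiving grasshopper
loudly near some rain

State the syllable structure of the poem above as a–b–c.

Line 1: hopelessly (3), loud (1), trout (1) → 5
Line 2: unforgiving (4), grasshopper (3) → 7
Line 3: loudly (2), near (1), some (1), rain (1) → 5

5–7–5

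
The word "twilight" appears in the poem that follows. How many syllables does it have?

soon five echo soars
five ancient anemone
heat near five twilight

2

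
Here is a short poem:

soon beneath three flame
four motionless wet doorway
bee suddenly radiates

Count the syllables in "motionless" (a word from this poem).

3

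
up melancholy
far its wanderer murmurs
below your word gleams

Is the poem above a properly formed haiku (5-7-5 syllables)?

Yes

Line 1: up (1), melancholy (4) → 5 ✓
Line 2: far (1), its (1), wanderer (3), murmurs (2) → 7 ✓
Line 3: below (2), your (1), word (1), gleams (1) → 5 ✓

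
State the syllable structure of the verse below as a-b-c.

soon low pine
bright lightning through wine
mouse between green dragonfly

Line 1: soon(1) + low(1) + pine(1) = 3
Line 2: bright(1) + lightning(2) + through(1) + wine(1) = 5
Line 3: mouse(1) + between(2) + green(1) + dragonfly(3) = 7

3-5-7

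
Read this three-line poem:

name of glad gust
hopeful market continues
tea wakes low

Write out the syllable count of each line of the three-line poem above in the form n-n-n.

Line 1: name (1), of (1), glad (1), gust (1) → 4
Line 2: hopeful (2), market (2), continues (3) → 7
Line 3: tea (1), wakes (1), low (1) → 3

4-7-3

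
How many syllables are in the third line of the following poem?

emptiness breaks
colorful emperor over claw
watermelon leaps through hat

7

The third line: watermelon (4), leaps (1), through (1), hat (1) → 7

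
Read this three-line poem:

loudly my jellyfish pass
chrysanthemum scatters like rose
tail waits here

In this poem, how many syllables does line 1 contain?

7

Line 1: loudly (2), my (1), jellyfish (3), pass (1) → 7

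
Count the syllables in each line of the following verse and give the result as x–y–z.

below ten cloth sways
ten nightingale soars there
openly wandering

Line 1: below(2) + ten(1) + cloth(1) + sways(1) = 5
Line 2: ten(1) + nightingale(3) + soars(1) + there(1) = 6
Line 3: openly(3) + wandering(3) = 6

5–6–6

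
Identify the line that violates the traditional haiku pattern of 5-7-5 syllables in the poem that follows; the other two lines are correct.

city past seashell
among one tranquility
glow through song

The third line

Line 1: "city past seashell": 2+1+2 = 5 ✓
Line 2: "among one tranquility": 2+1+4 = 7 ✓
Line 3: "glow through song": 1+1+1 = 3 (expected 5)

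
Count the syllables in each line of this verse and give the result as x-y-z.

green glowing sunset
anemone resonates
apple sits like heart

5-7-5

Line 1: green(1) + glowing(2) + sunset(2) = 5
Line 2: anemone(4) + resonates(3) = 7
Line 3: apple(2) + sits(1) + like(1) + heart(1) = 5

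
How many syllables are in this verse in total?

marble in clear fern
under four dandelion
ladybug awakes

17

Line 1: marble(2) + in(1) + clear(1) + fern(1) = 5
Line 2: under(2) + four(1) + dandelion(4) = 7
Line 3: ladybug(3) + awakes(2) = 5
Total: 5 + 7 + 5 = 17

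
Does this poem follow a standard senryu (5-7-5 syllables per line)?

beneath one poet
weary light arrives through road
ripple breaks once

Line 1: beneath (2), one (1), poet (2) → 5 ✓
Line 2: weary (2), light (1), arrives (2), through (1), road (1) → 7 ✓
Line 3: ripple (2), breaks (1), once (1) → 4 (expected 5)

No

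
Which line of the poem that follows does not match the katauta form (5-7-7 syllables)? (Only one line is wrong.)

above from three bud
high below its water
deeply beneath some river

Line 1: "above from three bud": 2+1+1+1 = 5 ✓
Line 2: "high below its water": 1+2+1+2 = 6 (expected 7)
Line 3: "deeply beneath some river": 2+2+1+2 = 7 ✓

Line 2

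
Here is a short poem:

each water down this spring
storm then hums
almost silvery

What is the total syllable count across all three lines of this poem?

14

Line 1: each(1) + water(2) + down(1) + this(1) + spring(1) = 6
Line 2: storm(1) + then(1) + hums(1) = 3
Line 3: almost(2) + silvery(3) = 5
Total: 6 + 3 + 5 = 14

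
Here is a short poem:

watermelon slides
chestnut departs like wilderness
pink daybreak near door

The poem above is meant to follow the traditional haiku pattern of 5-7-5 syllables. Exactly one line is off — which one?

Line 2

Line 1: watermelon(4) + slides(1) = 5 ✓
Line 2: chestnut(2) + departs(2) + like(1) + wilderness(3) = 8 (expected 7)
Line 3: pink(1) + daybreak(2) + near(1) + door(1) = 5 ✓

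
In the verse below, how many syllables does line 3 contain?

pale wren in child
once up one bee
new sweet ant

Line 3: new (1), sweet (1), ant (1) → 3

3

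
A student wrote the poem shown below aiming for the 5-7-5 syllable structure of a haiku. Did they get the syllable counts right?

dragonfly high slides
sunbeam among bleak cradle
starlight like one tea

Yes

Line 1: "dragonfly high slides": 3+1+1 = 5 ✓
Line 2: "sunbeam among bleak cradle": 2+2+1+2 = 7 ✓
Line 3: "starlight like one tea": 2+1+1+1 = 5 ✓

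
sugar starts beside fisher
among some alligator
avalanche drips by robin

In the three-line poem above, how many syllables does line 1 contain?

Line 1: sugar(2) + starts(1) + beside(2) + fisher(2) = 7

7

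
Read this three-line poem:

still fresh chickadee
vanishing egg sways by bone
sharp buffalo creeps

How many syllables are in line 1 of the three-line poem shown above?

5

Line 1: still(1) + fresh(1) + chickadee(3) = 5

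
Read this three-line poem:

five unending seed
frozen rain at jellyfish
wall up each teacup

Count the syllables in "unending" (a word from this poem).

"unending" has 3 syllables.

3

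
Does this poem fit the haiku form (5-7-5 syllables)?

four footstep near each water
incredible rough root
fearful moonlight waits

Line 1: four (1), footstep (2), near (1), each (1), water (2) → 7 (expected 5)
Line 2: incredible (4), rough (1), root (1) → 6 (expected 7)
Line 3: fearful (2), moonlight (2), waits (1) → 5 ✓

No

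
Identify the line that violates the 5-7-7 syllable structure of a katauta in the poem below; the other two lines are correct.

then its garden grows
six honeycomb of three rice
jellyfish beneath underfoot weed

Line 1: then (1), its (1), garden (2), grows (1) → 5 ✓
Line 2: six (1), honeycomb (3), of (1), three (1), rice (1) → 7 ✓
Line 3: jellyfish (3), beneath (2), underfoot (3), weed (1) → 9 (expected 7)

Line 3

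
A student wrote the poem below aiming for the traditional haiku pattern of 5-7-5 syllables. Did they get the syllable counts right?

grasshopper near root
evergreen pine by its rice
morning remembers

Yes

Line 1: "grasshopper near root": 3+1+1 = 5 ✓
Line 2: "evergreen pine by its rice": 3+1+1+1+1 = 7 ✓
Line 3: "morning remembers": 2+3 = 5 ✓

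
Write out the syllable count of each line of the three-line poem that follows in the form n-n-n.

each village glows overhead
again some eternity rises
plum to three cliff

Line 1: each (1), village (2), glows (1), overhead (3) → 7
Line 2: again (2), some (1), eternity (4), rises (2) → 9
Line 3: plum (1), to (1), three (1), cliff (1) → 4

7-9-4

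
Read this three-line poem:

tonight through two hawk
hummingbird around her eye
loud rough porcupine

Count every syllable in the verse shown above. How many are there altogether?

Line 1: "tonight through two hawk": 2+1+1+1 = 5
Line 2: "hummingbird around her eye": 3+2+1+1 = 7
Line 3: "loud rough porcupine": 1+1+3 = 5
Total: 5 + 7 + 5 = 17

17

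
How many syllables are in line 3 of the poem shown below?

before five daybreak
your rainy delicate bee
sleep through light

3

Line 3: "sleep through light": 1+1+1 = 3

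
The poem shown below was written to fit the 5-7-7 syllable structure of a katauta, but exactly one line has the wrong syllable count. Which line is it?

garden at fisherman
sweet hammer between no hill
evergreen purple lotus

Line 1: "garden at fisherman": 2+1+3 = 6 (expected 5)
Line 2: "sweet hammer between no hill": 1+2+2+1+1 = 7 ✓
Line 3: "evergreen purple lotus": 3+2+2 = 7 ✓

The first line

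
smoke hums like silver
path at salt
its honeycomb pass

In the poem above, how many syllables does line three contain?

5

Line three: its(1) + honeycomb(3) + pass(1) = 5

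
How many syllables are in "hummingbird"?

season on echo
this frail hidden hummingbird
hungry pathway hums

"hummingbird" has 3 syllables.

3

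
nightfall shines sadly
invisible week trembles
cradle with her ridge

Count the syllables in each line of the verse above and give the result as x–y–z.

5–7–5

Line 1: nightfall (2), shines (1), sadly (2) → 5
Line 2: invisible (4), week (1), trembles (2) → 7
Line 3: cradle (2), with (1), her (1), ridge (1) → 5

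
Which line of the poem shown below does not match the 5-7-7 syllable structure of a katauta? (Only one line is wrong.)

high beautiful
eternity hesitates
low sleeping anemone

Line 1

Line 1: high (1), beautiful (3) → 4 (expected 5)
Line 2: eternity (4), hesitates (3) → 7 ✓
Line 3: low (1), sleeping (2), anemone (4) → 7 ✓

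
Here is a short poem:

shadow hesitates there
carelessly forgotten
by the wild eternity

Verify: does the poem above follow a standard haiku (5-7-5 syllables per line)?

Line 1: shadow(2) + hesitates(3) + there(1) = 6 (expected 5)
Line 2: carelessly(3) + forgotten(3) = 6 (expected 7)
Line 3: by(1) + the(1) + wild(1) + eternity(4) = 7 (expected 5)

No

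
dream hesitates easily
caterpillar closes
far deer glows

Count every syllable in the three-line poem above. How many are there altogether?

16

Line 1: dream (1), hesitates (3), easily (3) → 7
Line 2: caterpillar (4), closes (2) → 6
Line 3: far (1), deer (1), glows (1) → 3
Total: 7 + 6 + 3 = 16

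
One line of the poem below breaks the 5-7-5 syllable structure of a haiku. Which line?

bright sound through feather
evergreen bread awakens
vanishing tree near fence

Line 1: bright(1) + sound(1) + through(1) + feather(2) = 5 ✓
Line 2: evergreen(3) + bread(1) + awakens(3) = 7 ✓
Line 3: vanishing(3) + tree(1) + near(1) + fence(1) = 6 (expected 5)

The third line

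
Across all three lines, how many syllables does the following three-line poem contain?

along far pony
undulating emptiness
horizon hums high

17

Line 1: along(2) + far(1) + pony(2) = 5
Line 2: undulating(4) + emptiness(3) = 7
Line 3: horizon(3) + hums(1) + high(1) = 5
Total: 5 + 7 + 5 = 17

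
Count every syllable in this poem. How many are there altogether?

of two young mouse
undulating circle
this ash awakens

15

Line 1: "of two young mouse": 1+1+1+1 = 4
Line 2: "undulating circle": 4+2 = 6
Line 3: "this ash awakens": 1+1+3 = 5
Total: 4 + 6 + 5 = 15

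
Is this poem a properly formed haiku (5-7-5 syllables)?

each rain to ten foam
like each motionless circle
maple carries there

Line 1: each(1) + rain(1) + to(1) + ten(1) + foam(1) = 5 ✓
Line 2: like(1) + each(1) + motionless(3) + circle(2) = 7 ✓
Line 3: maple(2) + carries(2) + there(1) = 5 ✓

Yes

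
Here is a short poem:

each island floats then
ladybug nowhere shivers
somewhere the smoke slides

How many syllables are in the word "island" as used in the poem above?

2

"island" has 2 syllables.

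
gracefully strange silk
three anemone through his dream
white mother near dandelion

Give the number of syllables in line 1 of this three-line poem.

Line 1: gracefully(3) + strange(1) + silk(1) = 5

5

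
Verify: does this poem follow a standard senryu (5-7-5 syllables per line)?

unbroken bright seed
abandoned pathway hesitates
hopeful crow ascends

No

Line 1: "unbroken bright seed": 3+1+1 = 5 ✓
Line 2: "abandoned pathway hesitates": 3+2+3 = 8 (expected 7)
Line 3: "hopeful crow ascends": 2+1+2 = 5 ✓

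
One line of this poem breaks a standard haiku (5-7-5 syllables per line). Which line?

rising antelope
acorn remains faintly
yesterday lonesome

Line 1: rising (2), antelope (3) → 5 ✓
Line 2: acorn (2), remains (2), faintly (2) → 6 (expected 7)
Line 3: yesterday (3), lonesome (2) → 5 ✓

Line 2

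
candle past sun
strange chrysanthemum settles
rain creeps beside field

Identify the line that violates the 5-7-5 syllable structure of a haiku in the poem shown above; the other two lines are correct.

Line 1: candle(2) + past(1) + sun(1) = 4 (expected 5)
Line 2: strange(1) + chrysanthemum(4) + settles(2) = 7 ✓
Line 3: rain(1) + creeps(1) + beside(2) + field(1) = 5 ✓

Line 1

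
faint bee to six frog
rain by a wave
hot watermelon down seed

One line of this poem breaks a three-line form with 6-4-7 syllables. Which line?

The first line

Line 1: "faint bee to six frog": 1+1+1+1+1 = 5 (expected 6)
Line 2: "rain by a wave": 1+1+1+1 = 4 ✓
Line 3: "hot watermelon down seed": 1+4+1+1 = 7 ✓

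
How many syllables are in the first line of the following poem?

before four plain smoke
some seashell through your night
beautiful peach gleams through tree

The first line: before(2) + four(1) + plain(1) + smoke(1) = 5

5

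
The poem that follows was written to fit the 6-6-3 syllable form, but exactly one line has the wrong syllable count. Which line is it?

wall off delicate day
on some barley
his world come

Line 1: wall(1) + off(1) + delicate(3) + day(1) = 6 ✓
Line 2: on(1) + some(1) + barley(2) = 4 (expected 6)
Line 3: his(1) + world(1) + come(1) = 3 ✓

The second line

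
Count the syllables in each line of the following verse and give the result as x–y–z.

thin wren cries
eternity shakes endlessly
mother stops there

Line 1: thin (1), wren (1), cries (1) → 3
Line 2: eternity (4), shakes (1), endlessly (3) → 8
Line 3: mother (2), stops (1), there (1) → 4

3–8–4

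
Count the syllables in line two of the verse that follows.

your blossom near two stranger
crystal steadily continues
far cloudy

8

Line two: crystal (2), steadily (3), continues (3) → 8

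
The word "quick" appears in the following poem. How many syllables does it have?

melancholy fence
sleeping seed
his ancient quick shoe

"quick" has 1 syllable.

1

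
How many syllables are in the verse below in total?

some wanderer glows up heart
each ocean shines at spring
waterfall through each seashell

Line 1: "some wanderer glows up heart": 1+3+1+1+1 = 7
Line 2: "each ocean shines at spring": 1+2+1+1+1 = 6
Line 3: "waterfall through each seashell": 3+1+1+2 = 7
Total: 7 + 6 + 7 = 20

20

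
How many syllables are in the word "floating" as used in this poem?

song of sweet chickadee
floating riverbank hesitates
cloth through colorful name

"floating" has 2 syllables.

2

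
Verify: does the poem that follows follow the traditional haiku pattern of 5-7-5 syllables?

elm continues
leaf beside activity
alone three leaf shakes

Line 1: "elm continues": 1+3 = 4 (expected 5)
Line 2: "leaf beside activity": 1+2+4 = 7 ✓
Line 3: "alone three leaf shakes": 2+1+1+1 = 5 ✓

No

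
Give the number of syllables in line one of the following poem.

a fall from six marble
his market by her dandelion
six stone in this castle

Line one: "a fall from six marble": 1+1+1+1+2 = 6

6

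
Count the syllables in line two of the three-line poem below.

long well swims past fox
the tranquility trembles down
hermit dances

8

Line two: "the tranquility trembles down": 1+4+2+1 = 8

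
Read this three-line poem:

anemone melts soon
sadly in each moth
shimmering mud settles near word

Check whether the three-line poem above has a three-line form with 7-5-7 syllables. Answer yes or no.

No

Line 1: anemone (4), melts (1), soon (1) → 6 (expected 7)
Line 2: sadly (2), in (1), each (1), moth (1) → 5 ✓
Line 3: shimmering (3), mud (1), settles (2), near (1), word (1) → 8 (expected 7)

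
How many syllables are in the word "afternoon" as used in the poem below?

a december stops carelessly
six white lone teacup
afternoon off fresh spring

"afternoon" has 3 syllables.

3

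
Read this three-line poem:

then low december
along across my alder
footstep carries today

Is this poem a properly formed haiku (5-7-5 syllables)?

No

Line 1: then (1), low (1), december (3) → 5 ✓
Line 2: along (2), across (2), my (1), alder (2) → 7 ✓
Line 3: footstep (2), carries (2), today (2) → 6 (expected 5)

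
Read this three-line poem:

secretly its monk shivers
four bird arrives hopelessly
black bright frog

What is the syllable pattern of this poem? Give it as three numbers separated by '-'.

Line 1: secretly (3), its (1), monk (1), shivers (2) → 7
Line 2: four (1), bird (1), arrives (2), hopelessly (3) → 7
Line 3: black (1), bright (1), frog (1) → 3

7-7-3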